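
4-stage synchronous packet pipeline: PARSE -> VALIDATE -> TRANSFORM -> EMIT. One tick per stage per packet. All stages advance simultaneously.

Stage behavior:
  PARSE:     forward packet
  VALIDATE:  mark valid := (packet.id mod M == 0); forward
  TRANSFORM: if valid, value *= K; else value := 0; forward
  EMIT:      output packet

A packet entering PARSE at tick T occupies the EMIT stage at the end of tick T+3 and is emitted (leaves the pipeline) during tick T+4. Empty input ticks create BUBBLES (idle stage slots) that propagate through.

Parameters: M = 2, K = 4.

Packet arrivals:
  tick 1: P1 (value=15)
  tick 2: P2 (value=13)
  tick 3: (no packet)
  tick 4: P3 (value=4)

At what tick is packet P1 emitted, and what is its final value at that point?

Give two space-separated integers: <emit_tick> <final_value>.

Answer: 5 0

Derivation:
Tick 1: [PARSE:P1(v=15,ok=F), VALIDATE:-, TRANSFORM:-, EMIT:-] out:-; in:P1
Tick 2: [PARSE:P2(v=13,ok=F), VALIDATE:P1(v=15,ok=F), TRANSFORM:-, EMIT:-] out:-; in:P2
Tick 3: [PARSE:-, VALIDATE:P2(v=13,ok=T), TRANSFORM:P1(v=0,ok=F), EMIT:-] out:-; in:-
Tick 4: [PARSE:P3(v=4,ok=F), VALIDATE:-, TRANSFORM:P2(v=52,ok=T), EMIT:P1(v=0,ok=F)] out:-; in:P3
Tick 5: [PARSE:-, VALIDATE:P3(v=4,ok=F), TRANSFORM:-, EMIT:P2(v=52,ok=T)] out:P1(v=0); in:-
Tick 6: [PARSE:-, VALIDATE:-, TRANSFORM:P3(v=0,ok=F), EMIT:-] out:P2(v=52); in:-
Tick 7: [PARSE:-, VALIDATE:-, TRANSFORM:-, EMIT:P3(v=0,ok=F)] out:-; in:-
Tick 8: [PARSE:-, VALIDATE:-, TRANSFORM:-, EMIT:-] out:P3(v=0); in:-
P1: arrives tick 1, valid=False (id=1, id%2=1), emit tick 5, final value 0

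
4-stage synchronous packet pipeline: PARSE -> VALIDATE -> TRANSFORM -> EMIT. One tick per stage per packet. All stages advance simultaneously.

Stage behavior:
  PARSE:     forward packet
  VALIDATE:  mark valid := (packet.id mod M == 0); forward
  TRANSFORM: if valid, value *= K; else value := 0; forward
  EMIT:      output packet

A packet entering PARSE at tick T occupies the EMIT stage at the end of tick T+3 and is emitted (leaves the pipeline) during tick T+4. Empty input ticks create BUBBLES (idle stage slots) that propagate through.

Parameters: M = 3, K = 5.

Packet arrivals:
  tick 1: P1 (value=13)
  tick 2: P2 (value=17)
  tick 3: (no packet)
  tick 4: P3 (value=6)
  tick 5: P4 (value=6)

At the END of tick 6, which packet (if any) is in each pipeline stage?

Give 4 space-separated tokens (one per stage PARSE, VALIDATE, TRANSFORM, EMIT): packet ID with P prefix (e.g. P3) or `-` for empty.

Tick 1: [PARSE:P1(v=13,ok=F), VALIDATE:-, TRANSFORM:-, EMIT:-] out:-; in:P1
Tick 2: [PARSE:P2(v=17,ok=F), VALIDATE:P1(v=13,ok=F), TRANSFORM:-, EMIT:-] out:-; in:P2
Tick 3: [PARSE:-, VALIDATE:P2(v=17,ok=F), TRANSFORM:P1(v=0,ok=F), EMIT:-] out:-; in:-
Tick 4: [PARSE:P3(v=6,ok=F), VALIDATE:-, TRANSFORM:P2(v=0,ok=F), EMIT:P1(v=0,ok=F)] out:-; in:P3
Tick 5: [PARSE:P4(v=6,ok=F), VALIDATE:P3(v=6,ok=T), TRANSFORM:-, EMIT:P2(v=0,ok=F)] out:P1(v=0); in:P4
Tick 6: [PARSE:-, VALIDATE:P4(v=6,ok=F), TRANSFORM:P3(v=30,ok=T), EMIT:-] out:P2(v=0); in:-
At end of tick 6: ['-', 'P4', 'P3', '-']

Answer: - P4 P3 -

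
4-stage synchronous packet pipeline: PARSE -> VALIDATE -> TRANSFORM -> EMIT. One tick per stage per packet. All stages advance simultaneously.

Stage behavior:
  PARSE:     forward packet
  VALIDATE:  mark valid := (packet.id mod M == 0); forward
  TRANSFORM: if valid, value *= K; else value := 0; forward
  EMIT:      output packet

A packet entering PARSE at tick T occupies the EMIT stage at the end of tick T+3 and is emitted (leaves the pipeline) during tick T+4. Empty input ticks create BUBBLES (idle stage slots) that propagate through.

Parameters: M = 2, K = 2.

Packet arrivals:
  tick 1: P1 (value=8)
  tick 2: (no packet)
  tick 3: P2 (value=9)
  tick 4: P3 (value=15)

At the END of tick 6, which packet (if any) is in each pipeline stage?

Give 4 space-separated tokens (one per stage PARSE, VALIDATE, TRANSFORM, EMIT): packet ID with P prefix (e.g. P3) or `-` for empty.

Tick 1: [PARSE:P1(v=8,ok=F), VALIDATE:-, TRANSFORM:-, EMIT:-] out:-; in:P1
Tick 2: [PARSE:-, VALIDATE:P1(v=8,ok=F), TRANSFORM:-, EMIT:-] out:-; in:-
Tick 3: [PARSE:P2(v=9,ok=F), VALIDATE:-, TRANSFORM:P1(v=0,ok=F), EMIT:-] out:-; in:P2
Tick 4: [PARSE:P3(v=15,ok=F), VALIDATE:P2(v=9,ok=T), TRANSFORM:-, EMIT:P1(v=0,ok=F)] out:-; in:P3
Tick 5: [PARSE:-, VALIDATE:P3(v=15,ok=F), TRANSFORM:P2(v=18,ok=T), EMIT:-] out:P1(v=0); in:-
Tick 6: [PARSE:-, VALIDATE:-, TRANSFORM:P3(v=0,ok=F), EMIT:P2(v=18,ok=T)] out:-; in:-
At end of tick 6: ['-', '-', 'P3', 'P2']

Answer: - - P3 P2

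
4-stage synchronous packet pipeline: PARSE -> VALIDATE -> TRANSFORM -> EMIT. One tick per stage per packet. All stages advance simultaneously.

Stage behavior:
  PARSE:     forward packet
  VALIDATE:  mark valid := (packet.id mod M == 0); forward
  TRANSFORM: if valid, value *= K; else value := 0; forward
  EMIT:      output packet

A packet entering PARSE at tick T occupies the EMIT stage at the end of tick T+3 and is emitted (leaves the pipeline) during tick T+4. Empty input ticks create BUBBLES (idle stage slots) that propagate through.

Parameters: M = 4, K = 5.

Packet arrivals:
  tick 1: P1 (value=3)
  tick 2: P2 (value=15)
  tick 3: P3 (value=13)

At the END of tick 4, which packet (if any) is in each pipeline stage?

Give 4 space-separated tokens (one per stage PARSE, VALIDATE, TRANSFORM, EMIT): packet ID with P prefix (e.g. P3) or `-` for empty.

Answer: - P3 P2 P1

Derivation:
Tick 1: [PARSE:P1(v=3,ok=F), VALIDATE:-, TRANSFORM:-, EMIT:-] out:-; in:P1
Tick 2: [PARSE:P2(v=15,ok=F), VALIDATE:P1(v=3,ok=F), TRANSFORM:-, EMIT:-] out:-; in:P2
Tick 3: [PARSE:P3(v=13,ok=F), VALIDATE:P2(v=15,ok=F), TRANSFORM:P1(v=0,ok=F), EMIT:-] out:-; in:P3
Tick 4: [PARSE:-, VALIDATE:P3(v=13,ok=F), TRANSFORM:P2(v=0,ok=F), EMIT:P1(v=0,ok=F)] out:-; in:-
At end of tick 4: ['-', 'P3', 'P2', 'P1']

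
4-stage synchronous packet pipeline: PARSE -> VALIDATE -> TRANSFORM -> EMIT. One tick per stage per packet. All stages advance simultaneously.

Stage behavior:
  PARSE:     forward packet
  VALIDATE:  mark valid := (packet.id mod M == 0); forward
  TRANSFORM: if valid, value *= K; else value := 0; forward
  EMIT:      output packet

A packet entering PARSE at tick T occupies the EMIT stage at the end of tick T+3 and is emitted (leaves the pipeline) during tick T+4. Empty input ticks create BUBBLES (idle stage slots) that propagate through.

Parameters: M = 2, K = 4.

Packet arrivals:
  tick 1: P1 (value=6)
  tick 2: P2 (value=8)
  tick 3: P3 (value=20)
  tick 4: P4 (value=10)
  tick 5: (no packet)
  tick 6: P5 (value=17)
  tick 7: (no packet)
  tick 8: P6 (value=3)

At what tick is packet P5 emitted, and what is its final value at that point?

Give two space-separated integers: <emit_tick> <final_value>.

Answer: 10 0

Derivation:
Tick 1: [PARSE:P1(v=6,ok=F), VALIDATE:-, TRANSFORM:-, EMIT:-] out:-; in:P1
Tick 2: [PARSE:P2(v=8,ok=F), VALIDATE:P1(v=6,ok=F), TRANSFORM:-, EMIT:-] out:-; in:P2
Tick 3: [PARSE:P3(v=20,ok=F), VALIDATE:P2(v=8,ok=T), TRANSFORM:P1(v=0,ok=F), EMIT:-] out:-; in:P3
Tick 4: [PARSE:P4(v=10,ok=F), VALIDATE:P3(v=20,ok=F), TRANSFORM:P2(v=32,ok=T), EMIT:P1(v=0,ok=F)] out:-; in:P4
Tick 5: [PARSE:-, VALIDATE:P4(v=10,ok=T), TRANSFORM:P3(v=0,ok=F), EMIT:P2(v=32,ok=T)] out:P1(v=0); in:-
Tick 6: [PARSE:P5(v=17,ok=F), VALIDATE:-, TRANSFORM:P4(v=40,ok=T), EMIT:P3(v=0,ok=F)] out:P2(v=32); in:P5
Tick 7: [PARSE:-, VALIDATE:P5(v=17,ok=F), TRANSFORM:-, EMIT:P4(v=40,ok=T)] out:P3(v=0); in:-
Tick 8: [PARSE:P6(v=3,ok=F), VALIDATE:-, TRANSFORM:P5(v=0,ok=F), EMIT:-] out:P4(v=40); in:P6
Tick 9: [PARSE:-, VALIDATE:P6(v=3,ok=T), TRANSFORM:-, EMIT:P5(v=0,ok=F)] out:-; in:-
Tick 10: [PARSE:-, VALIDATE:-, TRANSFORM:P6(v=12,ok=T), EMIT:-] out:P5(v=0); in:-
Tick 11: [PARSE:-, VALIDATE:-, TRANSFORM:-, EMIT:P6(v=12,ok=T)] out:-; in:-
Tick 12: [PARSE:-, VALIDATE:-, TRANSFORM:-, EMIT:-] out:P6(v=12); in:-
P5: arrives tick 6, valid=False (id=5, id%2=1), emit tick 10, final value 0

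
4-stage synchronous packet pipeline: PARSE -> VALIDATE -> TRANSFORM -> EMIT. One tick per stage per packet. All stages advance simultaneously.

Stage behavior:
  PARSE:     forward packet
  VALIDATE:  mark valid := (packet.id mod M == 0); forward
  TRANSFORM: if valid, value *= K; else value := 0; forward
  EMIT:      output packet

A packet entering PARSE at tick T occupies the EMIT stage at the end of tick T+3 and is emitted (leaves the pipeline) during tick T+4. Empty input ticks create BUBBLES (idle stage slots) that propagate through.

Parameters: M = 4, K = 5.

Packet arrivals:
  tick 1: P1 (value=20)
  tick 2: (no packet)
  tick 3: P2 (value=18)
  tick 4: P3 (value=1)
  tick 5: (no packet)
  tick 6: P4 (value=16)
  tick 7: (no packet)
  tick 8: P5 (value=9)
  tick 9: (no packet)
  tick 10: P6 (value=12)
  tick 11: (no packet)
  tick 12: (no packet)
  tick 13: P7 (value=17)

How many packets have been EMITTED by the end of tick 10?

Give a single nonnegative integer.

Answer: 4

Derivation:
Tick 1: [PARSE:P1(v=20,ok=F), VALIDATE:-, TRANSFORM:-, EMIT:-] out:-; in:P1
Tick 2: [PARSE:-, VALIDATE:P1(v=20,ok=F), TRANSFORM:-, EMIT:-] out:-; in:-
Tick 3: [PARSE:P2(v=18,ok=F), VALIDATE:-, TRANSFORM:P1(v=0,ok=F), EMIT:-] out:-; in:P2
Tick 4: [PARSE:P3(v=1,ok=F), VALIDATE:P2(v=18,ok=F), TRANSFORM:-, EMIT:P1(v=0,ok=F)] out:-; in:P3
Tick 5: [PARSE:-, VALIDATE:P3(v=1,ok=F), TRANSFORM:P2(v=0,ok=F), EMIT:-] out:P1(v=0); in:-
Tick 6: [PARSE:P4(v=16,ok=F), VALIDATE:-, TRANSFORM:P3(v=0,ok=F), EMIT:P2(v=0,ok=F)] out:-; in:P4
Tick 7: [PARSE:-, VALIDATE:P4(v=16,ok=T), TRANSFORM:-, EMIT:P3(v=0,ok=F)] out:P2(v=0); in:-
Tick 8: [PARSE:P5(v=9,ok=F), VALIDATE:-, TRANSFORM:P4(v=80,ok=T), EMIT:-] out:P3(v=0); in:P5
Tick 9: [PARSE:-, VALIDATE:P5(v=9,ok=F), TRANSFORM:-, EMIT:P4(v=80,ok=T)] out:-; in:-
Tick 10: [PARSE:P6(v=12,ok=F), VALIDATE:-, TRANSFORM:P5(v=0,ok=F), EMIT:-] out:P4(v=80); in:P6
Emitted by tick 10: ['P1', 'P2', 'P3', 'P4']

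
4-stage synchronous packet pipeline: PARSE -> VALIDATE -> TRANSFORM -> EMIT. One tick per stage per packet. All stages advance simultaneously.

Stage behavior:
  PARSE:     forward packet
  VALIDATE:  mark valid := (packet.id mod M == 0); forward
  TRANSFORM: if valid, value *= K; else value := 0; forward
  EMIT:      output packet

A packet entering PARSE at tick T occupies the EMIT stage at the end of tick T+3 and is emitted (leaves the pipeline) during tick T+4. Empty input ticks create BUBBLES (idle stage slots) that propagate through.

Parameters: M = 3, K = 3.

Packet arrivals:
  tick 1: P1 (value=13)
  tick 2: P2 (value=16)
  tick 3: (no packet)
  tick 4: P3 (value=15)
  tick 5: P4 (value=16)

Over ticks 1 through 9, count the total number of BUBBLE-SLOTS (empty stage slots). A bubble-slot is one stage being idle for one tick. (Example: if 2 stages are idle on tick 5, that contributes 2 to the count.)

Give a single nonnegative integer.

Tick 1: [PARSE:P1(v=13,ok=F), VALIDATE:-, TRANSFORM:-, EMIT:-] out:-; bubbles=3
Tick 2: [PARSE:P2(v=16,ok=F), VALIDATE:P1(v=13,ok=F), TRANSFORM:-, EMIT:-] out:-; bubbles=2
Tick 3: [PARSE:-, VALIDATE:P2(v=16,ok=F), TRANSFORM:P1(v=0,ok=F), EMIT:-] out:-; bubbles=2
Tick 4: [PARSE:P3(v=15,ok=F), VALIDATE:-, TRANSFORM:P2(v=0,ok=F), EMIT:P1(v=0,ok=F)] out:-; bubbles=1
Tick 5: [PARSE:P4(v=16,ok=F), VALIDATE:P3(v=15,ok=T), TRANSFORM:-, EMIT:P2(v=0,ok=F)] out:P1(v=0); bubbles=1
Tick 6: [PARSE:-, VALIDATE:P4(v=16,ok=F), TRANSFORM:P3(v=45,ok=T), EMIT:-] out:P2(v=0); bubbles=2
Tick 7: [PARSE:-, VALIDATE:-, TRANSFORM:P4(v=0,ok=F), EMIT:P3(v=45,ok=T)] out:-; bubbles=2
Tick 8: [PARSE:-, VALIDATE:-, TRANSFORM:-, EMIT:P4(v=0,ok=F)] out:P3(v=45); bubbles=3
Tick 9: [PARSE:-, VALIDATE:-, TRANSFORM:-, EMIT:-] out:P4(v=0); bubbles=4
Total bubble-slots: 20

Answer: 20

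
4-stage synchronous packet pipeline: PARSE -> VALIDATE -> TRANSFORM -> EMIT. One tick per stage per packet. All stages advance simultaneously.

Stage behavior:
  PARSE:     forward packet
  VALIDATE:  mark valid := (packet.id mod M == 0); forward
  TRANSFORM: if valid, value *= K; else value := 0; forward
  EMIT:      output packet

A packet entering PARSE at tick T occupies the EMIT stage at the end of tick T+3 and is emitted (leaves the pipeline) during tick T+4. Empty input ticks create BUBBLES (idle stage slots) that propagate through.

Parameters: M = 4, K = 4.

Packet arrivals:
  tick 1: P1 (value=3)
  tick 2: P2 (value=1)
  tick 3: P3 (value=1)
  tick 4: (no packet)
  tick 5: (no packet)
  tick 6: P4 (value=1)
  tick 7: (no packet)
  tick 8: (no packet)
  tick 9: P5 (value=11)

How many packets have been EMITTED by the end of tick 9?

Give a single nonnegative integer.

Answer: 3

Derivation:
Tick 1: [PARSE:P1(v=3,ok=F), VALIDATE:-, TRANSFORM:-, EMIT:-] out:-; in:P1
Tick 2: [PARSE:P2(v=1,ok=F), VALIDATE:P1(v=3,ok=F), TRANSFORM:-, EMIT:-] out:-; in:P2
Tick 3: [PARSE:P3(v=1,ok=F), VALIDATE:P2(v=1,ok=F), TRANSFORM:P1(v=0,ok=F), EMIT:-] out:-; in:P3
Tick 4: [PARSE:-, VALIDATE:P3(v=1,ok=F), TRANSFORM:P2(v=0,ok=F), EMIT:P1(v=0,ok=F)] out:-; in:-
Tick 5: [PARSE:-, VALIDATE:-, TRANSFORM:P3(v=0,ok=F), EMIT:P2(v=0,ok=F)] out:P1(v=0); in:-
Tick 6: [PARSE:P4(v=1,ok=F), VALIDATE:-, TRANSFORM:-, EMIT:P3(v=0,ok=F)] out:P2(v=0); in:P4
Tick 7: [PARSE:-, VALIDATE:P4(v=1,ok=T), TRANSFORM:-, EMIT:-] out:P3(v=0); in:-
Tick 8: [PARSE:-, VALIDATE:-, TRANSFORM:P4(v=4,ok=T), EMIT:-] out:-; in:-
Tick 9: [PARSE:P5(v=11,ok=F), VALIDATE:-, TRANSFORM:-, EMIT:P4(v=4,ok=T)] out:-; in:P5
Emitted by tick 9: ['P1', 'P2', 'P3']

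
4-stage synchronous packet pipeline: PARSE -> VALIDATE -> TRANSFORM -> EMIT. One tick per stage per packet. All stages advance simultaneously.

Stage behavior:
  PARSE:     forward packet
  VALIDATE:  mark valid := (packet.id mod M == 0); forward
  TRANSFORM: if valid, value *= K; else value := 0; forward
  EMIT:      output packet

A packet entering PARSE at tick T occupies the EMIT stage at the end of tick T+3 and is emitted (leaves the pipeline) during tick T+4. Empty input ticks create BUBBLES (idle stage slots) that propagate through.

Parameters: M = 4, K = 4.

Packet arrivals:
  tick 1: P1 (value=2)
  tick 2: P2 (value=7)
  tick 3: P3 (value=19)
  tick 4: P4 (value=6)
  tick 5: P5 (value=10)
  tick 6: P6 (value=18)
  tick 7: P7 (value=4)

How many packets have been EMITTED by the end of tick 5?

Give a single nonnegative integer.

Answer: 1

Derivation:
Tick 1: [PARSE:P1(v=2,ok=F), VALIDATE:-, TRANSFORM:-, EMIT:-] out:-; in:P1
Tick 2: [PARSE:P2(v=7,ok=F), VALIDATE:P1(v=2,ok=F), TRANSFORM:-, EMIT:-] out:-; in:P2
Tick 3: [PARSE:P3(v=19,ok=F), VALIDATE:P2(v=7,ok=F), TRANSFORM:P1(v=0,ok=F), EMIT:-] out:-; in:P3
Tick 4: [PARSE:P4(v=6,ok=F), VALIDATE:P3(v=19,ok=F), TRANSFORM:P2(v=0,ok=F), EMIT:P1(v=0,ok=F)] out:-; in:P4
Tick 5: [PARSE:P5(v=10,ok=F), VALIDATE:P4(v=6,ok=T), TRANSFORM:P3(v=0,ok=F), EMIT:P2(v=0,ok=F)] out:P1(v=0); in:P5
Emitted by tick 5: ['P1']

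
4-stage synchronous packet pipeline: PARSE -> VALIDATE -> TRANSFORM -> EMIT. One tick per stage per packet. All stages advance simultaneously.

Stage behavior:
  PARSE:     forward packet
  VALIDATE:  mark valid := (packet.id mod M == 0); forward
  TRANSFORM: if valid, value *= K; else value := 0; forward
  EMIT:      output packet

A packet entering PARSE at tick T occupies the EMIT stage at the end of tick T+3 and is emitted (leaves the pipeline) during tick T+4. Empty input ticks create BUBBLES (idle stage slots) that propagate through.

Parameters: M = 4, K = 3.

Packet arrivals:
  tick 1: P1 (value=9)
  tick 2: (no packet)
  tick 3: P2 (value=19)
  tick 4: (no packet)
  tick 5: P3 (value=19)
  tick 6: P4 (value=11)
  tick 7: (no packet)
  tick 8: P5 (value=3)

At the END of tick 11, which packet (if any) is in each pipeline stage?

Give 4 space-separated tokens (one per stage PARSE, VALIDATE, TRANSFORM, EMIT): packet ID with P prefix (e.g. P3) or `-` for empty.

Tick 1: [PARSE:P1(v=9,ok=F), VALIDATE:-, TRANSFORM:-, EMIT:-] out:-; in:P1
Tick 2: [PARSE:-, VALIDATE:P1(v=9,ok=F), TRANSFORM:-, EMIT:-] out:-; in:-
Tick 3: [PARSE:P2(v=19,ok=F), VALIDATE:-, TRANSFORM:P1(v=0,ok=F), EMIT:-] out:-; in:P2
Tick 4: [PARSE:-, VALIDATE:P2(v=19,ok=F), TRANSFORM:-, EMIT:P1(v=0,ok=F)] out:-; in:-
Tick 5: [PARSE:P3(v=19,ok=F), VALIDATE:-, TRANSFORM:P2(v=0,ok=F), EMIT:-] out:P1(v=0); in:P3
Tick 6: [PARSE:P4(v=11,ok=F), VALIDATE:P3(v=19,ok=F), TRANSFORM:-, EMIT:P2(v=0,ok=F)] out:-; in:P4
Tick 7: [PARSE:-, VALIDATE:P4(v=11,ok=T), TRANSFORM:P3(v=0,ok=F), EMIT:-] out:P2(v=0); in:-
Tick 8: [PARSE:P5(v=3,ok=F), VALIDATE:-, TRANSFORM:P4(v=33,ok=T), EMIT:P3(v=0,ok=F)] out:-; in:P5
Tick 9: [PARSE:-, VALIDATE:P5(v=3,ok=F), TRANSFORM:-, EMIT:P4(v=33,ok=T)] out:P3(v=0); in:-
Tick 10: [PARSE:-, VALIDATE:-, TRANSFORM:P5(v=0,ok=F), EMIT:-] out:P4(v=33); in:-
Tick 11: [PARSE:-, VALIDATE:-, TRANSFORM:-, EMIT:P5(v=0,ok=F)] out:-; in:-
At end of tick 11: ['-', '-', '-', 'P5']

Answer: - - - P5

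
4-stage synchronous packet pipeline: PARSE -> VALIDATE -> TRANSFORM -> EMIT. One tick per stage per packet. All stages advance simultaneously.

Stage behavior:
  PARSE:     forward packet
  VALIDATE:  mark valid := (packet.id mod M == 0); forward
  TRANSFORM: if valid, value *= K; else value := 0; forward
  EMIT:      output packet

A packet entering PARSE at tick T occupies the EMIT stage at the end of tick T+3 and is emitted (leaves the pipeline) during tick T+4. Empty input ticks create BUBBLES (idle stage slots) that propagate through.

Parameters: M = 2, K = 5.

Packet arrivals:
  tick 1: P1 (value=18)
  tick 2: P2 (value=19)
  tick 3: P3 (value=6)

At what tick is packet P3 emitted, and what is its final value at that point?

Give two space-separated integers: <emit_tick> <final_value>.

Tick 1: [PARSE:P1(v=18,ok=F), VALIDATE:-, TRANSFORM:-, EMIT:-] out:-; in:P1
Tick 2: [PARSE:P2(v=19,ok=F), VALIDATE:P1(v=18,ok=F), TRANSFORM:-, EMIT:-] out:-; in:P2
Tick 3: [PARSE:P3(v=6,ok=F), VALIDATE:P2(v=19,ok=T), TRANSFORM:P1(v=0,ok=F), EMIT:-] out:-; in:P3
Tick 4: [PARSE:-, VALIDATE:P3(v=6,ok=F), TRANSFORM:P2(v=95,ok=T), EMIT:P1(v=0,ok=F)] out:-; in:-
Tick 5: [PARSE:-, VALIDATE:-, TRANSFORM:P3(v=0,ok=F), EMIT:P2(v=95,ok=T)] out:P1(v=0); in:-
Tick 6: [PARSE:-, VALIDATE:-, TRANSFORM:-, EMIT:P3(v=0,ok=F)] out:P2(v=95); in:-
Tick 7: [PARSE:-, VALIDATE:-, TRANSFORM:-, EMIT:-] out:P3(v=0); in:-
P3: arrives tick 3, valid=False (id=3, id%2=1), emit tick 7, final value 0

Answer: 7 0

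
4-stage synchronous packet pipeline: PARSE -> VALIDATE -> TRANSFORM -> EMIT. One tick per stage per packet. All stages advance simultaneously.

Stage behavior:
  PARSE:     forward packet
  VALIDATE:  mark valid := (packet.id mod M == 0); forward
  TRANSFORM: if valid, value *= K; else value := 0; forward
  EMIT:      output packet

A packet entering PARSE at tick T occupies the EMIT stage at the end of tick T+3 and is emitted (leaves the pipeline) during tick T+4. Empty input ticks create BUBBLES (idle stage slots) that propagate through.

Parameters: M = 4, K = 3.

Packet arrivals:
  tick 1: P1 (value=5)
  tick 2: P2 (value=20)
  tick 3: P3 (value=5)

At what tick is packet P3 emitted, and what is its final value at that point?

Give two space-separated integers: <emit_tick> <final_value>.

Answer: 7 0

Derivation:
Tick 1: [PARSE:P1(v=5,ok=F), VALIDATE:-, TRANSFORM:-, EMIT:-] out:-; in:P1
Tick 2: [PARSE:P2(v=20,ok=F), VALIDATE:P1(v=5,ok=F), TRANSFORM:-, EMIT:-] out:-; in:P2
Tick 3: [PARSE:P3(v=5,ok=F), VALIDATE:P2(v=20,ok=F), TRANSFORM:P1(v=0,ok=F), EMIT:-] out:-; in:P3
Tick 4: [PARSE:-, VALIDATE:P3(v=5,ok=F), TRANSFORM:P2(v=0,ok=F), EMIT:P1(v=0,ok=F)] out:-; in:-
Tick 5: [PARSE:-, VALIDATE:-, TRANSFORM:P3(v=0,ok=F), EMIT:P2(v=0,ok=F)] out:P1(v=0); in:-
Tick 6: [PARSE:-, VALIDATE:-, TRANSFORM:-, EMIT:P3(v=0,ok=F)] out:P2(v=0); in:-
Tick 7: [PARSE:-, VALIDATE:-, TRANSFORM:-, EMIT:-] out:P3(v=0); in:-
P3: arrives tick 3, valid=False (id=3, id%4=3), emit tick 7, final value 0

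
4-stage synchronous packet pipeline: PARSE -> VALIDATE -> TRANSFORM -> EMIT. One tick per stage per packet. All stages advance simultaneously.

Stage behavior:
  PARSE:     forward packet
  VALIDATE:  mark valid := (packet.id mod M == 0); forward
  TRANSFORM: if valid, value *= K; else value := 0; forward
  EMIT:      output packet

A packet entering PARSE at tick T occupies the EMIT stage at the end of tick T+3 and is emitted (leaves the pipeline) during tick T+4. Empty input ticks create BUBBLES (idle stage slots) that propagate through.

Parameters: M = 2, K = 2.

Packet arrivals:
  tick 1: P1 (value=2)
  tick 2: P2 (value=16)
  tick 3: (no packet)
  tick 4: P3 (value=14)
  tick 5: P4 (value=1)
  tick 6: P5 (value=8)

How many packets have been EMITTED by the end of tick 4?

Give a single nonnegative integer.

Answer: 0

Derivation:
Tick 1: [PARSE:P1(v=2,ok=F), VALIDATE:-, TRANSFORM:-, EMIT:-] out:-; in:P1
Tick 2: [PARSE:P2(v=16,ok=F), VALIDATE:P1(v=2,ok=F), TRANSFORM:-, EMIT:-] out:-; in:P2
Tick 3: [PARSE:-, VALIDATE:P2(v=16,ok=T), TRANSFORM:P1(v=0,ok=F), EMIT:-] out:-; in:-
Tick 4: [PARSE:P3(v=14,ok=F), VALIDATE:-, TRANSFORM:P2(v=32,ok=T), EMIT:P1(v=0,ok=F)] out:-; in:P3
Emitted by tick 4: []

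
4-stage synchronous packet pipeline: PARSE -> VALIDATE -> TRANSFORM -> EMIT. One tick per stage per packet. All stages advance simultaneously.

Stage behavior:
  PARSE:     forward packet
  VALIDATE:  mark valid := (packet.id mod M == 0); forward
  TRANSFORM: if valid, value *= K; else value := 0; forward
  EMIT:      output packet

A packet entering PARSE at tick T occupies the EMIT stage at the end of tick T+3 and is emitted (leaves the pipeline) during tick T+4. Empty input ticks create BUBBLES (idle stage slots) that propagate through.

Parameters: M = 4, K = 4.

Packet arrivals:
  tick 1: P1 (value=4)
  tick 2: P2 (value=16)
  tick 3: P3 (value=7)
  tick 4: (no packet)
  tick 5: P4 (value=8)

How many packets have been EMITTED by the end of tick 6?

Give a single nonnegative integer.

Tick 1: [PARSE:P1(v=4,ok=F), VALIDATE:-, TRANSFORM:-, EMIT:-] out:-; in:P1
Tick 2: [PARSE:P2(v=16,ok=F), VALIDATE:P1(v=4,ok=F), TRANSFORM:-, EMIT:-] out:-; in:P2
Tick 3: [PARSE:P3(v=7,ok=F), VALIDATE:P2(v=16,ok=F), TRANSFORM:P1(v=0,ok=F), EMIT:-] out:-; in:P3
Tick 4: [PARSE:-, VALIDATE:P3(v=7,ok=F), TRANSFORM:P2(v=0,ok=F), EMIT:P1(v=0,ok=F)] out:-; in:-
Tick 5: [PARSE:P4(v=8,ok=F), VALIDATE:-, TRANSFORM:P3(v=0,ok=F), EMIT:P2(v=0,ok=F)] out:P1(v=0); in:P4
Tick 6: [PARSE:-, VALIDATE:P4(v=8,ok=T), TRANSFORM:-, EMIT:P3(v=0,ok=F)] out:P2(v=0); in:-
Emitted by tick 6: ['P1', 'P2']

Answer: 2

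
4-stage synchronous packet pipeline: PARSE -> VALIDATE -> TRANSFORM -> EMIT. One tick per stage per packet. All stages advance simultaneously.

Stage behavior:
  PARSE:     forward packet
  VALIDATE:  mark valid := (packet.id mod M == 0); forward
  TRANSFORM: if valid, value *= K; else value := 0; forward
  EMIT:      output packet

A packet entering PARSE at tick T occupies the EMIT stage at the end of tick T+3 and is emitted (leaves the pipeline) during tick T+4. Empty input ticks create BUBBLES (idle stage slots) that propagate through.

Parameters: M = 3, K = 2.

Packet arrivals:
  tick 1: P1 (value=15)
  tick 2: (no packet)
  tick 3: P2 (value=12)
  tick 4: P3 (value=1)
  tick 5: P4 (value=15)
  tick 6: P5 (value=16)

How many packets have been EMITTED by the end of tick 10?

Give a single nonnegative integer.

Answer: 5

Derivation:
Tick 1: [PARSE:P1(v=15,ok=F), VALIDATE:-, TRANSFORM:-, EMIT:-] out:-; in:P1
Tick 2: [PARSE:-, VALIDATE:P1(v=15,ok=F), TRANSFORM:-, EMIT:-] out:-; in:-
Tick 3: [PARSE:P2(v=12,ok=F), VALIDATE:-, TRANSFORM:P1(v=0,ok=F), EMIT:-] out:-; in:P2
Tick 4: [PARSE:P3(v=1,ok=F), VALIDATE:P2(v=12,ok=F), TRANSFORM:-, EMIT:P1(v=0,ok=F)] out:-; in:P3
Tick 5: [PARSE:P4(v=15,ok=F), VALIDATE:P3(v=1,ok=T), TRANSFORM:P2(v=0,ok=F), EMIT:-] out:P1(v=0); in:P4
Tick 6: [PARSE:P5(v=16,ok=F), VALIDATE:P4(v=15,ok=F), TRANSFORM:P3(v=2,ok=T), EMIT:P2(v=0,ok=F)] out:-; in:P5
Tick 7: [PARSE:-, VALIDATE:P5(v=16,ok=F), TRANSFORM:P4(v=0,ok=F), EMIT:P3(v=2,ok=T)] out:P2(v=0); in:-
Tick 8: [PARSE:-, VALIDATE:-, TRANSFORM:P5(v=0,ok=F), EMIT:P4(v=0,ok=F)] out:P3(v=2); in:-
Tick 9: [PARSE:-, VALIDATE:-, TRANSFORM:-, EMIT:P5(v=0,ok=F)] out:P4(v=0); in:-
Tick 10: [PARSE:-, VALIDATE:-, TRANSFORM:-, EMIT:-] out:P5(v=0); in:-
Emitted by tick 10: ['P1', 'P2', 'P3', 'P4', 'P5']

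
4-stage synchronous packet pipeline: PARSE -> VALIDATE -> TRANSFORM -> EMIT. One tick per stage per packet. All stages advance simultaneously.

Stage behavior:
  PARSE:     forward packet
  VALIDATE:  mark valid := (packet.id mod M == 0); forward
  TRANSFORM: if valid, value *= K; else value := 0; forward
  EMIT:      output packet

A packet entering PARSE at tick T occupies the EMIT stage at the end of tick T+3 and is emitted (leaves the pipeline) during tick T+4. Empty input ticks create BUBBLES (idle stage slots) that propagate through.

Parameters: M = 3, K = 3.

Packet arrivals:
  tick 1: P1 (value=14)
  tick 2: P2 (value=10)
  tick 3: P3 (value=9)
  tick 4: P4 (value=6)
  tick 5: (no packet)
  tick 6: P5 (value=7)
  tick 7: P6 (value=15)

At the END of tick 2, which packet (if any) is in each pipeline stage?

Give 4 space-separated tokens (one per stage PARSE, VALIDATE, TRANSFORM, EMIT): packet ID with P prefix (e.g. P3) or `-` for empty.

Answer: P2 P1 - -

Derivation:
Tick 1: [PARSE:P1(v=14,ok=F), VALIDATE:-, TRANSFORM:-, EMIT:-] out:-; in:P1
Tick 2: [PARSE:P2(v=10,ok=F), VALIDATE:P1(v=14,ok=F), TRANSFORM:-, EMIT:-] out:-; in:P2
At end of tick 2: ['P2', 'P1', '-', '-']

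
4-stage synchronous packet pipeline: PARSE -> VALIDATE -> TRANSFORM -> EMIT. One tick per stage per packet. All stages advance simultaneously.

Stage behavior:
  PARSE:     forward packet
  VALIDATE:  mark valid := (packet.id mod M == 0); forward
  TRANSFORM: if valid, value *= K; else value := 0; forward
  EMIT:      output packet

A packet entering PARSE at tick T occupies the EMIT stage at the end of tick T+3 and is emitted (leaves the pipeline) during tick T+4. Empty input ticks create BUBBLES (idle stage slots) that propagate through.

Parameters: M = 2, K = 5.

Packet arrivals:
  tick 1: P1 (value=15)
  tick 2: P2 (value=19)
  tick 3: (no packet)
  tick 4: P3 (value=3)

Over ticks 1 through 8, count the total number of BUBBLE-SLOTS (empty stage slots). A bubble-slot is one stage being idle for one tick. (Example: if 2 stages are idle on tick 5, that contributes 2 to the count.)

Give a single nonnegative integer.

Answer: 20

Derivation:
Tick 1: [PARSE:P1(v=15,ok=F), VALIDATE:-, TRANSFORM:-, EMIT:-] out:-; bubbles=3
Tick 2: [PARSE:P2(v=19,ok=F), VALIDATE:P1(v=15,ok=F), TRANSFORM:-, EMIT:-] out:-; bubbles=2
Tick 3: [PARSE:-, VALIDATE:P2(v=19,ok=T), TRANSFORM:P1(v=0,ok=F), EMIT:-] out:-; bubbles=2
Tick 4: [PARSE:P3(v=3,ok=F), VALIDATE:-, TRANSFORM:P2(v=95,ok=T), EMIT:P1(v=0,ok=F)] out:-; bubbles=1
Tick 5: [PARSE:-, VALIDATE:P3(v=3,ok=F), TRANSFORM:-, EMIT:P2(v=95,ok=T)] out:P1(v=0); bubbles=2
Tick 6: [PARSE:-, VALIDATE:-, TRANSFORM:P3(v=0,ok=F), EMIT:-] out:P2(v=95); bubbles=3
Tick 7: [PARSE:-, VALIDATE:-, TRANSFORM:-, EMIT:P3(v=0,ok=F)] out:-; bubbles=3
Tick 8: [PARSE:-, VALIDATE:-, TRANSFORM:-, EMIT:-] out:P3(v=0); bubbles=4
Total bubble-slots: 20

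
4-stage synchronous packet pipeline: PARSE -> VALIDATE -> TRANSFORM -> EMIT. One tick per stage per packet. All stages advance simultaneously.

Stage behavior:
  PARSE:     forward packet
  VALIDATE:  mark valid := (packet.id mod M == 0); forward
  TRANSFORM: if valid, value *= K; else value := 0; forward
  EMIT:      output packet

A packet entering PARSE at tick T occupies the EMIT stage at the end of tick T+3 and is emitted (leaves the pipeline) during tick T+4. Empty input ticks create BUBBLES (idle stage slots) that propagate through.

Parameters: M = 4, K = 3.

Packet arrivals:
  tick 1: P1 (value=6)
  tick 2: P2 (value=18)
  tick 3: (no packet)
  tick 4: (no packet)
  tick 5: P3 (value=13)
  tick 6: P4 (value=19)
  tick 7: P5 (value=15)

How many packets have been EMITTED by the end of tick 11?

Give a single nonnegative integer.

Tick 1: [PARSE:P1(v=6,ok=F), VALIDATE:-, TRANSFORM:-, EMIT:-] out:-; in:P1
Tick 2: [PARSE:P2(v=18,ok=F), VALIDATE:P1(v=6,ok=F), TRANSFORM:-, EMIT:-] out:-; in:P2
Tick 3: [PARSE:-, VALIDATE:P2(v=18,ok=F), TRANSFORM:P1(v=0,ok=F), EMIT:-] out:-; in:-
Tick 4: [PARSE:-, VALIDATE:-, TRANSFORM:P2(v=0,ok=F), EMIT:P1(v=0,ok=F)] out:-; in:-
Tick 5: [PARSE:P3(v=13,ok=F), VALIDATE:-, TRANSFORM:-, EMIT:P2(v=0,ok=F)] out:P1(v=0); in:P3
Tick 6: [PARSE:P4(v=19,ok=F), VALIDATE:P3(v=13,ok=F), TRANSFORM:-, EMIT:-] out:P2(v=0); in:P4
Tick 7: [PARSE:P5(v=15,ok=F), VALIDATE:P4(v=19,ok=T), TRANSFORM:P3(v=0,ok=F), EMIT:-] out:-; in:P5
Tick 8: [PARSE:-, VALIDATE:P5(v=15,ok=F), TRANSFORM:P4(v=57,ok=T), EMIT:P3(v=0,ok=F)] out:-; in:-
Tick 9: [PARSE:-, VALIDATE:-, TRANSFORM:P5(v=0,ok=F), EMIT:P4(v=57,ok=T)] out:P3(v=0); in:-
Tick 10: [PARSE:-, VALIDATE:-, TRANSFORM:-, EMIT:P5(v=0,ok=F)] out:P4(v=57); in:-
Tick 11: [PARSE:-, VALIDATE:-, TRANSFORM:-, EMIT:-] out:P5(v=0); in:-
Emitted by tick 11: ['P1', 'P2', 'P3', 'P4', 'P5']

Answer: 5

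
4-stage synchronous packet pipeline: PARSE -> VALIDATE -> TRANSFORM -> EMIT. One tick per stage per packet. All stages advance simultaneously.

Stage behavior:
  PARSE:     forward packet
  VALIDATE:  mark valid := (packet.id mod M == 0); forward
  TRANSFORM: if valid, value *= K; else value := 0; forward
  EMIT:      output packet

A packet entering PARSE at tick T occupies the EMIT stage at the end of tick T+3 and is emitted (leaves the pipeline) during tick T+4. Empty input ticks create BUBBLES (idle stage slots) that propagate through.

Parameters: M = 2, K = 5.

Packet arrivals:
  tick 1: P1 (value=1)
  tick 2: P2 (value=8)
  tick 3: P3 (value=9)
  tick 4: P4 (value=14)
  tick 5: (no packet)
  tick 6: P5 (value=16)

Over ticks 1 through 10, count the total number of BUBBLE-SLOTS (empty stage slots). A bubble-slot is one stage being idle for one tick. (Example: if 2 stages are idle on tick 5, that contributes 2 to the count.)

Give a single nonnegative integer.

Answer: 20

Derivation:
Tick 1: [PARSE:P1(v=1,ok=F), VALIDATE:-, TRANSFORM:-, EMIT:-] out:-; bubbles=3
Tick 2: [PARSE:P2(v=8,ok=F), VALIDATE:P1(v=1,ok=F), TRANSFORM:-, EMIT:-] out:-; bubbles=2
Tick 3: [PARSE:P3(v=9,ok=F), VALIDATE:P2(v=8,ok=T), TRANSFORM:P1(v=0,ok=F), EMIT:-] out:-; bubbles=1
Tick 4: [PARSE:P4(v=14,ok=F), VALIDATE:P3(v=9,ok=F), TRANSFORM:P2(v=40,ok=T), EMIT:P1(v=0,ok=F)] out:-; bubbles=0
Tick 5: [PARSE:-, VALIDATE:P4(v=14,ok=T), TRANSFORM:P3(v=0,ok=F), EMIT:P2(v=40,ok=T)] out:P1(v=0); bubbles=1
Tick 6: [PARSE:P5(v=16,ok=F), VALIDATE:-, TRANSFORM:P4(v=70,ok=T), EMIT:P3(v=0,ok=F)] out:P2(v=40); bubbles=1
Tick 7: [PARSE:-, VALIDATE:P5(v=16,ok=F), TRANSFORM:-, EMIT:P4(v=70,ok=T)] out:P3(v=0); bubbles=2
Tick 8: [PARSE:-, VALIDATE:-, TRANSFORM:P5(v=0,ok=F), EMIT:-] out:P4(v=70); bubbles=3
Tick 9: [PARSE:-, VALIDATE:-, TRANSFORM:-, EMIT:P5(v=0,ok=F)] out:-; bubbles=3
Tick 10: [PARSE:-, VALIDATE:-, TRANSFORM:-, EMIT:-] out:P5(v=0); bubbles=4
Total bubble-slots: 20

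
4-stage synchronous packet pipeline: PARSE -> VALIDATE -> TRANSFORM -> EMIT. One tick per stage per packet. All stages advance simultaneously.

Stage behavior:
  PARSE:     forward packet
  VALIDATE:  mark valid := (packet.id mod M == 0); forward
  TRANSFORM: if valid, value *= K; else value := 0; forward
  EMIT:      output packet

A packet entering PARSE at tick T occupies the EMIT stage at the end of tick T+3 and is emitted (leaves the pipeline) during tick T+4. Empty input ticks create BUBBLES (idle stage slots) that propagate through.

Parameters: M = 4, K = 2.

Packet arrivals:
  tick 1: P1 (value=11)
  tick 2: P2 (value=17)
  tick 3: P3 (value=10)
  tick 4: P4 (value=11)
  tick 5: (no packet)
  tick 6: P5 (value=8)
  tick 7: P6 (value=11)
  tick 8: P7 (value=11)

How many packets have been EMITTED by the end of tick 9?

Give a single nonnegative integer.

Answer: 4

Derivation:
Tick 1: [PARSE:P1(v=11,ok=F), VALIDATE:-, TRANSFORM:-, EMIT:-] out:-; in:P1
Tick 2: [PARSE:P2(v=17,ok=F), VALIDATE:P1(v=11,ok=F), TRANSFORM:-, EMIT:-] out:-; in:P2
Tick 3: [PARSE:P3(v=10,ok=F), VALIDATE:P2(v=17,ok=F), TRANSFORM:P1(v=0,ok=F), EMIT:-] out:-; in:P3
Tick 4: [PARSE:P4(v=11,ok=F), VALIDATE:P3(v=10,ok=F), TRANSFORM:P2(v=0,ok=F), EMIT:P1(v=0,ok=F)] out:-; in:P4
Tick 5: [PARSE:-, VALIDATE:P4(v=11,ok=T), TRANSFORM:P3(v=0,ok=F), EMIT:P2(v=0,ok=F)] out:P1(v=0); in:-
Tick 6: [PARSE:P5(v=8,ok=F), VALIDATE:-, TRANSFORM:P4(v=22,ok=T), EMIT:P3(v=0,ok=F)] out:P2(v=0); in:P5
Tick 7: [PARSE:P6(v=11,ok=F), VALIDATE:P5(v=8,ok=F), TRANSFORM:-, EMIT:P4(v=22,ok=T)] out:P3(v=0); in:P6
Tick 8: [PARSE:P7(v=11,ok=F), VALIDATE:P6(v=11,ok=F), TRANSFORM:P5(v=0,ok=F), EMIT:-] out:P4(v=22); in:P7
Tick 9: [PARSE:-, VALIDATE:P7(v=11,ok=F), TRANSFORM:P6(v=0,ok=F), EMIT:P5(v=0,ok=F)] out:-; in:-
Emitted by tick 9: ['P1', 'P2', 'P3', 'P4']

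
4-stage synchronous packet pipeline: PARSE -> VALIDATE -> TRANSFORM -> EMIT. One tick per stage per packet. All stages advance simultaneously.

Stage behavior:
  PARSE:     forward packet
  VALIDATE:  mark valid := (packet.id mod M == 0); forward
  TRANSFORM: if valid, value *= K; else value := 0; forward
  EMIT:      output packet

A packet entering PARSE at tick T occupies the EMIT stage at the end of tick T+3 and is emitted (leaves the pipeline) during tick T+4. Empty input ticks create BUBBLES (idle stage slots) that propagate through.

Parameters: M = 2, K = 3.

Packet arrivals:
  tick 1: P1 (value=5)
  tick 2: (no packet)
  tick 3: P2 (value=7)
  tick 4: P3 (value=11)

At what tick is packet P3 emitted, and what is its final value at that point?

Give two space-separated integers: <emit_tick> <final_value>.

Answer: 8 0

Derivation:
Tick 1: [PARSE:P1(v=5,ok=F), VALIDATE:-, TRANSFORM:-, EMIT:-] out:-; in:P1
Tick 2: [PARSE:-, VALIDATE:P1(v=5,ok=F), TRANSFORM:-, EMIT:-] out:-; in:-
Tick 3: [PARSE:P2(v=7,ok=F), VALIDATE:-, TRANSFORM:P1(v=0,ok=F), EMIT:-] out:-; in:P2
Tick 4: [PARSE:P3(v=11,ok=F), VALIDATE:P2(v=7,ok=T), TRANSFORM:-, EMIT:P1(v=0,ok=F)] out:-; in:P3
Tick 5: [PARSE:-, VALIDATE:P3(v=11,ok=F), TRANSFORM:P2(v=21,ok=T), EMIT:-] out:P1(v=0); in:-
Tick 6: [PARSE:-, VALIDATE:-, TRANSFORM:P3(v=0,ok=F), EMIT:P2(v=21,ok=T)] out:-; in:-
Tick 7: [PARSE:-, VALIDATE:-, TRANSFORM:-, EMIT:P3(v=0,ok=F)] out:P2(v=21); in:-
Tick 8: [PARSE:-, VALIDATE:-, TRANSFORM:-, EMIT:-] out:P3(v=0); in:-
P3: arrives tick 4, valid=False (id=3, id%2=1), emit tick 8, final value 0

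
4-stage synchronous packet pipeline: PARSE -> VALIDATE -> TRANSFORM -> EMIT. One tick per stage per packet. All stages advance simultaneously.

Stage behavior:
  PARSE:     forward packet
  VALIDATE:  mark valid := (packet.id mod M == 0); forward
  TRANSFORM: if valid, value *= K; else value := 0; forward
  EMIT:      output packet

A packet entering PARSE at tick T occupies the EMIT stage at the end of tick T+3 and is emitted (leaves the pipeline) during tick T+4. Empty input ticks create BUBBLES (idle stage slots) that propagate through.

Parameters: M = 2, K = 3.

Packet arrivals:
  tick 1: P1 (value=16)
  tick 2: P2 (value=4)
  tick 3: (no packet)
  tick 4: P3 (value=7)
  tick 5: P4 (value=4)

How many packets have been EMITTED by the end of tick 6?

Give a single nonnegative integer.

Answer: 2

Derivation:
Tick 1: [PARSE:P1(v=16,ok=F), VALIDATE:-, TRANSFORM:-, EMIT:-] out:-; in:P1
Tick 2: [PARSE:P2(v=4,ok=F), VALIDATE:P1(v=16,ok=F), TRANSFORM:-, EMIT:-] out:-; in:P2
Tick 3: [PARSE:-, VALIDATE:P2(v=4,ok=T), TRANSFORM:P1(v=0,ok=F), EMIT:-] out:-; in:-
Tick 4: [PARSE:P3(v=7,ok=F), VALIDATE:-, TRANSFORM:P2(v=12,ok=T), EMIT:P1(v=0,ok=F)] out:-; in:P3
Tick 5: [PARSE:P4(v=4,ok=F), VALIDATE:P3(v=7,ok=F), TRANSFORM:-, EMIT:P2(v=12,ok=T)] out:P1(v=0); in:P4
Tick 6: [PARSE:-, VALIDATE:P4(v=4,ok=T), TRANSFORM:P3(v=0,ok=F), EMIT:-] out:P2(v=12); in:-
Emitted by tick 6: ['P1', 'P2']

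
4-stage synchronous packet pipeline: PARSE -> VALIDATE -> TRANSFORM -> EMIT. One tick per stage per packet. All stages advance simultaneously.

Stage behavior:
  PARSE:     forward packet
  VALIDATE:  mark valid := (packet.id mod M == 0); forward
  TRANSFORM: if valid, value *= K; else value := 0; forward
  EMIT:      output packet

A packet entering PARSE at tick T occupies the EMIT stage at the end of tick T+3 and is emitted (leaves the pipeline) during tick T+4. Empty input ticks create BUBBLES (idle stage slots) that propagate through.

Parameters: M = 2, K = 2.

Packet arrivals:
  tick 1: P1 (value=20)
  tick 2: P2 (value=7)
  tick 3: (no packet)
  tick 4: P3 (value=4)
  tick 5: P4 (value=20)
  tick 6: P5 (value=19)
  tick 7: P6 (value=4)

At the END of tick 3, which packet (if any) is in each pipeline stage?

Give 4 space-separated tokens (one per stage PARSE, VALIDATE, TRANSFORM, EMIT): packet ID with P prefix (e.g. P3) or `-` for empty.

Tick 1: [PARSE:P1(v=20,ok=F), VALIDATE:-, TRANSFORM:-, EMIT:-] out:-; in:P1
Tick 2: [PARSE:P2(v=7,ok=F), VALIDATE:P1(v=20,ok=F), TRANSFORM:-, EMIT:-] out:-; in:P2
Tick 3: [PARSE:-, VALIDATE:P2(v=7,ok=T), TRANSFORM:P1(v=0,ok=F), EMIT:-] out:-; in:-
At end of tick 3: ['-', 'P2', 'P1', '-']

Answer: - P2 P1 -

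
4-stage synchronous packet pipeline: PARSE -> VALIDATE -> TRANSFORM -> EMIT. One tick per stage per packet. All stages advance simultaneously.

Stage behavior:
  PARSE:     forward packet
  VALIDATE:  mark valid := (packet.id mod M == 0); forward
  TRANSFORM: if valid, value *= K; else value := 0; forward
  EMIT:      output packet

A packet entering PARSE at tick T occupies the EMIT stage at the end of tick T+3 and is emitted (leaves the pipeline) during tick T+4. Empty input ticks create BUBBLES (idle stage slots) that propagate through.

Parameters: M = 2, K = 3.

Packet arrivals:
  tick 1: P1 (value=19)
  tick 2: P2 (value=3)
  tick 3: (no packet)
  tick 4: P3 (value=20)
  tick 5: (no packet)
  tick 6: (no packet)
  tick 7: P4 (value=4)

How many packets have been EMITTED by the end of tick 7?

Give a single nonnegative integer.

Answer: 2

Derivation:
Tick 1: [PARSE:P1(v=19,ok=F), VALIDATE:-, TRANSFORM:-, EMIT:-] out:-; in:P1
Tick 2: [PARSE:P2(v=3,ok=F), VALIDATE:P1(v=19,ok=F), TRANSFORM:-, EMIT:-] out:-; in:P2
Tick 3: [PARSE:-, VALIDATE:P2(v=3,ok=T), TRANSFORM:P1(v=0,ok=F), EMIT:-] out:-; in:-
Tick 4: [PARSE:P3(v=20,ok=F), VALIDATE:-, TRANSFORM:P2(v=9,ok=T), EMIT:P1(v=0,ok=F)] out:-; in:P3
Tick 5: [PARSE:-, VALIDATE:P3(v=20,ok=F), TRANSFORM:-, EMIT:P2(v=9,ok=T)] out:P1(v=0); in:-
Tick 6: [PARSE:-, VALIDATE:-, TRANSFORM:P3(v=0,ok=F), EMIT:-] out:P2(v=9); in:-
Tick 7: [PARSE:P4(v=4,ok=F), VALIDATE:-, TRANSFORM:-, EMIT:P3(v=0,ok=F)] out:-; in:P4
Emitted by tick 7: ['P1', 'P2']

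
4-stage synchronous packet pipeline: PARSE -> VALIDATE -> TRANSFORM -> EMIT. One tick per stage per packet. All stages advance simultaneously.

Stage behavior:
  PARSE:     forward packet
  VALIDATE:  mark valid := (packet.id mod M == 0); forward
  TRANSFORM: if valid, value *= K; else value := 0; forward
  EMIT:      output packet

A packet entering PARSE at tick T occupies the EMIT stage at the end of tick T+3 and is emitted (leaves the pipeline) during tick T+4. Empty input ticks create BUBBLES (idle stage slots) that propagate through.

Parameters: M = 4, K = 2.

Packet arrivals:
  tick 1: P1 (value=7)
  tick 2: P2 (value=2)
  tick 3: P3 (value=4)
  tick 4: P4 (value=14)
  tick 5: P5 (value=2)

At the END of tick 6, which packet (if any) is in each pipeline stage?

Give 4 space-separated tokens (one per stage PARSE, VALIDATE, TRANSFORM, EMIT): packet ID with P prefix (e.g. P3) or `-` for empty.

Answer: - P5 P4 P3

Derivation:
Tick 1: [PARSE:P1(v=7,ok=F), VALIDATE:-, TRANSFORM:-, EMIT:-] out:-; in:P1
Tick 2: [PARSE:P2(v=2,ok=F), VALIDATE:P1(v=7,ok=F), TRANSFORM:-, EMIT:-] out:-; in:P2
Tick 3: [PARSE:P3(v=4,ok=F), VALIDATE:P2(v=2,ok=F), TRANSFORM:P1(v=0,ok=F), EMIT:-] out:-; in:P3
Tick 4: [PARSE:P4(v=14,ok=F), VALIDATE:P3(v=4,ok=F), TRANSFORM:P2(v=0,ok=F), EMIT:P1(v=0,ok=F)] out:-; in:P4
Tick 5: [PARSE:P5(v=2,ok=F), VALIDATE:P4(v=14,ok=T), TRANSFORM:P3(v=0,ok=F), EMIT:P2(v=0,ok=F)] out:P1(v=0); in:P5
Tick 6: [PARSE:-, VALIDATE:P5(v=2,ok=F), TRANSFORM:P4(v=28,ok=T), EMIT:P3(v=0,ok=F)] out:P2(v=0); in:-
At end of tick 6: ['-', 'P5', 'P4', 'P3']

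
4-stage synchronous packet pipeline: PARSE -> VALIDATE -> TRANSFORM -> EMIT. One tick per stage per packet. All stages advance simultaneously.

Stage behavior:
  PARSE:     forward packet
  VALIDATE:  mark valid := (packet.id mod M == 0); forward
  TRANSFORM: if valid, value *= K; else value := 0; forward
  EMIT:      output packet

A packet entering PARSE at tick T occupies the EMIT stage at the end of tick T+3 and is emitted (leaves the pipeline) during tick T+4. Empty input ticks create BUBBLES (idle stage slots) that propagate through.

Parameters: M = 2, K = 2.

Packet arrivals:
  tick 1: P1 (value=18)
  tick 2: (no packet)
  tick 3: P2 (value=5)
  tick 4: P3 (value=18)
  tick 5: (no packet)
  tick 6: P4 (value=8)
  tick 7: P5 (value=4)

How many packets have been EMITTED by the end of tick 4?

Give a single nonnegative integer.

Tick 1: [PARSE:P1(v=18,ok=F), VALIDATE:-, TRANSFORM:-, EMIT:-] out:-; in:P1
Tick 2: [PARSE:-, VALIDATE:P1(v=18,ok=F), TRANSFORM:-, EMIT:-] out:-; in:-
Tick 3: [PARSE:P2(v=5,ok=F), VALIDATE:-, TRANSFORM:P1(v=0,ok=F), EMIT:-] out:-; in:P2
Tick 4: [PARSE:P3(v=18,ok=F), VALIDATE:P2(v=5,ok=T), TRANSFORM:-, EMIT:P1(v=0,ok=F)] out:-; in:P3
Emitted by tick 4: []

Answer: 0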